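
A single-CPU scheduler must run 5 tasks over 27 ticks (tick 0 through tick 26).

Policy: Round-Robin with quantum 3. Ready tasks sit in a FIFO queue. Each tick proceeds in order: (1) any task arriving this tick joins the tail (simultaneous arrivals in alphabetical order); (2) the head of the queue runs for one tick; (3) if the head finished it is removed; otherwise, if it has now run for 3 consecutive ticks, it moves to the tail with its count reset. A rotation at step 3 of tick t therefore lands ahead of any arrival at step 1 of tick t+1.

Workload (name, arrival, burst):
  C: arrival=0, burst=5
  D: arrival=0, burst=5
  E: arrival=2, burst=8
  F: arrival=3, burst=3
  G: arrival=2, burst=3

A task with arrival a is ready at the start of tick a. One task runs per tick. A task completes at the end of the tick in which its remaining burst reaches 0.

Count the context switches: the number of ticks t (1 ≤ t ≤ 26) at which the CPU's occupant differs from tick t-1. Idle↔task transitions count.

context switches = 8

t=0: queue=[C,D] q_used=0 → run C
t=1: queue=[C,D] q_used=1 → run C
t=2: queue=[C,D,E,G] q_used=2 → run C
t=3: queue=[D,E,G,C,F] q_used=0 → run D
t=4: queue=[D,E,G,C,F] q_used=1 → run D
t=5: queue=[D,E,G,C,F] q_used=2 → run D
t=6: queue=[E,G,C,F,D] q_used=0 → run E
t=7: queue=[E,G,C,F,D] q_used=1 → run E
t=8: queue=[E,G,C,F,D] q_used=2 → run E
t=9: queue=[G,C,F,D,E] q_used=0 → run G
t=10: queue=[G,C,F,D,E] q_used=1 → run G
t=11: queue=[G,C,F,D,E] q_used=2 → run G
t=12: queue=[C,F,D,E] q_used=0 → run C
t=13: queue=[C,F,D,E] q_used=1 → run C
t=14: queue=[F,D,E] q_used=0 → run F
t=15: queue=[F,D,E] q_used=1 → run F
t=16: queue=[F,D,E] q_used=2 → run F
t=17: queue=[D,E] q_used=0 → run D
t=18: queue=[D,E] q_used=1 → run D
t=19: queue=[E] q_used=0 → run E
t=20: queue=[E] q_used=1 → run E
t=21: queue=[E] q_used=2 → run E
t=22: queue=[E] q_used=0 → run E
t=23: queue=[E] q_used=1 → run E
t=24: (idle)
t=25: (idle)
t=26: (idle)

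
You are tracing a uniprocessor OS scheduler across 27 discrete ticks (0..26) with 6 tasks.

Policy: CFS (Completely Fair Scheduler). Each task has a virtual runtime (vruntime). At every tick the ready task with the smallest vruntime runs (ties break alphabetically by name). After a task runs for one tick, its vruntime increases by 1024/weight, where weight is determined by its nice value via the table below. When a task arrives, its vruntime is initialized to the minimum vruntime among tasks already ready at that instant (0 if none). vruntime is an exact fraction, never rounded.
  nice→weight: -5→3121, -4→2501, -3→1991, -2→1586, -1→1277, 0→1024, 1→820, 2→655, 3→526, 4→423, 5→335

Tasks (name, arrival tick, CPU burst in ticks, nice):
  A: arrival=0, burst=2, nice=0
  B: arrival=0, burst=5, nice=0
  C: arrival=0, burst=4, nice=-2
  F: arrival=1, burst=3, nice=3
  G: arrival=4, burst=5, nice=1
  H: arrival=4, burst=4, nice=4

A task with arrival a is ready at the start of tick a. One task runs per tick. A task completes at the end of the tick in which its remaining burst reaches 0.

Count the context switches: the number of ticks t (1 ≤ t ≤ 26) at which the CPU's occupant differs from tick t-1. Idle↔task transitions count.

t=0: vr[A=0 B=0 C=0] → run A
t=1: vr[A=1 B=0 C=0 F=0] → run B
t=2: vr[A=1 B=1 C=0 F=0] → run C
t=3: vr[A=1 B=1 C=512/793 F=0] → run F
t=4: vr[A=1 B=1 C=512/793 F=512/263 G=512/793 H=512/793] → run C
t=5: vr[A=1 B=1 C=1024/793 F=512/263 G=512/793 H=512/793] → run G
t=6: vr[A=1 B=1 C=1024/793 F=512/263 G=307968/162565 H=512/793] → run H
t=7: vr[A=1 B=1 C=1024/793 F=512/263 G=307968/162565 H=1028608/335439] → run A
t=8: vr[B=1 C=1024/793 F=512/263 G=307968/162565 H=1028608/335439] → run B
t=9: vr[B=2 C=1024/793 F=512/263 G=307968/162565 H=1028608/335439] → run C
t=10: vr[B=2 C=1536/793 F=512/263 G=307968/162565 H=1028608/335439] → run G
t=11: vr[B=2 C=1536/793 F=512/263 G=510976/162565 H=1028608/335439] → run C
t=12: vr[B=2 F=512/263 G=510976/162565 H=1028608/335439] → run F
t=13: vr[B=2 F=1024/263 G=510976/162565 H=1028608/335439] → run B
t=14: vr[B=3 F=1024/263 G=510976/162565 H=1028608/335439] → run B
t=15: vr[B=4 F=1024/263 G=510976/162565 H=1028608/335439] → run H
t=16: vr[B=4 F=1024/263 G=510976/162565 H=1840640/335439] → run G
t=17: vr[B=4 F=1024/263 G=713984/162565 H=1840640/335439] → run F
t=18: vr[B=4 G=713984/162565 H=1840640/335439] → run B
t=19: vr[G=713984/162565 H=1840640/335439] → run G
t=20: vr[G=916992/162565 H=1840640/335439] → run H
t=21: vr[G=916992/162565 H=884224/111813] → run G
t=22: vr[H=884224/111813] → run H
t=23: (idle)
t=24: (idle)
t=25: (idle)
t=26: (idle)

context switches = 22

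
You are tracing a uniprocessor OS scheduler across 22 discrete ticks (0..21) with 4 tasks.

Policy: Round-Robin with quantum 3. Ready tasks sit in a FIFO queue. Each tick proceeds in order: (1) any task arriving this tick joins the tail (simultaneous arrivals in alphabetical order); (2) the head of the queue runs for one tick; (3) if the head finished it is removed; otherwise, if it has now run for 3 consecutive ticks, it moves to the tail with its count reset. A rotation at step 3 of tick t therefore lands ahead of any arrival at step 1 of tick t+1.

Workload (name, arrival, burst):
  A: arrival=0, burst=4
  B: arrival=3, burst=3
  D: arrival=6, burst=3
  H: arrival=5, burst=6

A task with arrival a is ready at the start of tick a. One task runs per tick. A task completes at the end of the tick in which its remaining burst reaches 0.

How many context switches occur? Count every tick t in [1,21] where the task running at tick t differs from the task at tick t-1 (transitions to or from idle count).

t=0: queue=[A] q_used=0 → run A
t=1: queue=[A] q_used=1 → run A
t=2: queue=[A] q_used=2 → run A
t=3: queue=[A,B] q_used=0 → run A
t=4: queue=[B] q_used=0 → run B
t=5: queue=[B,H] q_used=1 → run B
t=6: queue=[B,H,D] q_used=2 → run B
t=7: queue=[H,D] q_used=0 → run H
t=8: queue=[H,D] q_used=1 → run H
t=9: queue=[H,D] q_used=2 → run H
t=10: queue=[D,H] q_used=0 → run D
t=11: queue=[D,H] q_used=1 → run D
t=12: queue=[D,H] q_used=2 → run D
t=13: queue=[H] q_used=0 → run H
t=14: queue=[H] q_used=1 → run H
t=15: queue=[H] q_used=2 → run H
t=16: (idle)
t=17: (idle)
t=18: (idle)
t=19: (idle)
t=20: (idle)
t=21: (idle)

context switches = 5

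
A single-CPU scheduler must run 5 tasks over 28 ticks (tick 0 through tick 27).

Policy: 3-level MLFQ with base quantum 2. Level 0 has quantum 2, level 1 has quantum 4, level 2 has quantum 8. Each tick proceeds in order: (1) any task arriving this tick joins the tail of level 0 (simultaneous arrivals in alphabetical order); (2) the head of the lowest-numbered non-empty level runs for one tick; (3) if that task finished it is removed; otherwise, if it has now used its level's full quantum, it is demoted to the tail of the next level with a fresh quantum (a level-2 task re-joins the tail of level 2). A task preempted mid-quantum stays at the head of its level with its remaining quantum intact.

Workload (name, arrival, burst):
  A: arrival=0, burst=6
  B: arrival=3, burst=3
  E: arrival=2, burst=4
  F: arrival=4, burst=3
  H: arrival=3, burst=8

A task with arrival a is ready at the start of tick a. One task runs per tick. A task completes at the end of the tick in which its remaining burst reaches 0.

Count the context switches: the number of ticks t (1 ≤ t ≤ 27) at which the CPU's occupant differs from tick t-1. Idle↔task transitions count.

context switches = 11

t=0: L0/L1/L2 = A/-/- → run A
t=1: L0/L1/L2 = A/-/- → run A
t=2: L0/L1/L2 = E/A/- → run E
t=3: L0/L1/L2 = EBH/A/- → run E
t=4: L0/L1/L2 = BHF/AE/- → run B
t=5: L0/L1/L2 = BHF/AE/- → run B
t=6: L0/L1/L2 = HF/AEB/- → run H
t=7: L0/L1/L2 = HF/AEB/- → run H
t=8: L0/L1/L2 = F/AEBH/- → run F
t=9: L0/L1/L2 = F/AEBH/- → run F
t=10: L0/L1/L2 = -/AEBHF/- → run A
t=11: L0/L1/L2 = -/AEBHF/- → run A
t=12: L0/L1/L2 = -/AEBHF/- → run A
t=13: L0/L1/L2 = -/AEBHF/- → run A
t=14: L0/L1/L2 = -/EBHF/- → run E
t=15: L0/L1/L2 = -/EBHF/- → run E
t=16: L0/L1/L2 = -/BHF/- → run B
t=17: L0/L1/L2 = -/HF/- → run H
t=18: L0/L1/L2 = -/HF/- → run H
t=19: L0/L1/L2 = -/HF/- → run H
t=20: L0/L1/L2 = -/HF/- → run H
t=21: L0/L1/L2 = -/F/H → run F
t=22: L0/L1/L2 = -/-/H → run H
t=23: L0/L1/L2 = -/-/H → run H
t=24: (idle)
t=25: (idle)
t=26: (idle)
t=27: (idle)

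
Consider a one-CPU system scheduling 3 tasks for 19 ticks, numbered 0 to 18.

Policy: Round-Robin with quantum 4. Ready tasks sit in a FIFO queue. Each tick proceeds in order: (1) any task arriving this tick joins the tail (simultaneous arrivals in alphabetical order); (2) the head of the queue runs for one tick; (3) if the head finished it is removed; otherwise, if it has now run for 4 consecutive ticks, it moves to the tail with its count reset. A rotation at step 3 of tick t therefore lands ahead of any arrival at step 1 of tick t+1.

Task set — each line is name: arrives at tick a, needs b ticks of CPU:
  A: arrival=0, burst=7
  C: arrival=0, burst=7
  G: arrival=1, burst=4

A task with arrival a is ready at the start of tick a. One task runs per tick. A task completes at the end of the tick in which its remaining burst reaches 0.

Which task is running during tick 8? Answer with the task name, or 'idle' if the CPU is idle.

t=0: queue=[A,C] q_used=0 → run A
t=1: queue=[A,C,G] q_used=1 → run A
t=2: queue=[A,C,G] q_used=2 → run A
t=3: queue=[A,C,G] q_used=3 → run A
t=4: queue=[C,G,A] q_used=0 → run C
t=5: queue=[C,G,A] q_used=1 → run C
t=6: queue=[C,G,A] q_used=2 → run C
t=7: queue=[C,G,A] q_used=3 → run C
t=8: queue=[G,A,C] q_used=0 → run G
t=9: queue=[G,A,C] q_used=1 → run G
t=10: queue=[G,A,C] q_used=2 → run G
t=11: queue=[G,A,C] q_used=3 → run G
t=12: queue=[A,C] q_used=0 → run A
t=13: queue=[A,C] q_used=1 → run A
t=14: queue=[A,C] q_used=2 → run A
t=15: queue=[C] q_used=0 → run C
t=16: queue=[C] q_used=1 → run C
t=17: queue=[C] q_used=2 → run C
t=18: (idle)

running at tick 8 = G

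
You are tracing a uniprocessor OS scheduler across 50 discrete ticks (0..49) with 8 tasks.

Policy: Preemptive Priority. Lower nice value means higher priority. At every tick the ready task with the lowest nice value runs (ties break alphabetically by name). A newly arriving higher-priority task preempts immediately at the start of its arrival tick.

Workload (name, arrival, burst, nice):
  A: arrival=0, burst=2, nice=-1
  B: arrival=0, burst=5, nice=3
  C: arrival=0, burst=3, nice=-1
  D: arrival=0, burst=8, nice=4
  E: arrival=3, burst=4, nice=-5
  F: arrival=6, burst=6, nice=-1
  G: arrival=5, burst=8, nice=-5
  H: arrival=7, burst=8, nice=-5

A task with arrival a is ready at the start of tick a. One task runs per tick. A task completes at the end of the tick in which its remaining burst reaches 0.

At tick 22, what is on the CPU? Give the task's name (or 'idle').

t=0: ready={A,B,C,D} → run A
t=1: ready={A,B,C,D} → run A
t=2: ready={B,C,D} → run C
t=3: ready={B,C,D,E} → run E
t=4: ready={B,C,D,E} → run E
t=5: ready={B,C,D,E,G} → run E
t=6: ready={B,C,D,E,F,G} → run E
t=7: ready={B,C,D,F,G,H} → run G
t=8: ready={B,C,D,F,G,H} → run G
t=9: ready={B,C,D,F,G,H} → run G
t=10: ready={B,C,D,F,G,H} → run G
t=11: ready={B,C,D,F,G,H} → run G
t=12: ready={B,C,D,F,G,H} → run G
t=13: ready={B,C,D,F,G,H} → run G
t=14: ready={B,C,D,F,G,H} → run G
t=15: ready={B,C,D,F,H} → run H
t=16: ready={B,C,D,F,H} → run H
t=17: ready={B,C,D,F,H} → run H
t=18: ready={B,C,D,F,H} → run H
t=19: ready={B,C,D,F,H} → run H
t=20: ready={B,C,D,F,H} → run H
t=21: ready={B,C,D,F,H} → run H
t=22: ready={B,C,D,F,H} → run H
t=23: ready={B,C,D,F} → run C
t=24: ready={B,C,D,F} → run C
t=25: ready={B,D,F} → run F
t=26: ready={B,D,F} → run F
t=27: ready={B,D,F} → run F
t=28: ready={B,D,F} → run F
t=29: ready={B,D,F} → run F
t=30: ready={B,D,F} → run F
t=31: ready={B,D} → run B
t=32: ready={B,D} → run B
t=33: ready={B,D} → run B
t=34: ready={B,D} → run B
t=35: ready={B,D} → run B
t=36: ready={D} → run D
t=37: ready={D} → run D
t=38: ready={D} → run D
t=39: ready={D} → run D
t=40: ready={D} → run D
t=41: ready={D} → run D
t=42: ready={D} → run D
t=43: ready={D} → run D
t=44: (idle)
t=45: (idle)
t=46: (idle)
t=47: (idle)
t=48: (idle)
t=49: (idle)

running at tick 22 = H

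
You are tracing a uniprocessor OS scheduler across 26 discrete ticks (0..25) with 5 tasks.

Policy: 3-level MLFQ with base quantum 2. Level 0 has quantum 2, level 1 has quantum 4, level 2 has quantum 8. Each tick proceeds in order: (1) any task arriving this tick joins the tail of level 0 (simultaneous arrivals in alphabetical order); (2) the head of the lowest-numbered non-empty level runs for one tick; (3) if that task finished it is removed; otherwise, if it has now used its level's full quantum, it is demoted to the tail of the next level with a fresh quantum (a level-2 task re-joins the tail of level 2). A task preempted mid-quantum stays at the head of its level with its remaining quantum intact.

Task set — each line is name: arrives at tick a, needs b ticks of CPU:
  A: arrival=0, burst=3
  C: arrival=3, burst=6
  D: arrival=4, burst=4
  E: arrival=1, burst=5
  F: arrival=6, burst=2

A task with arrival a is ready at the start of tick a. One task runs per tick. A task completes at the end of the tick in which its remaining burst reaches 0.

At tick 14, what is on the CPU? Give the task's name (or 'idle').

running at tick 14 = C

t=0: L0/L1/L2 = A/-/- → run A
t=1: L0/L1/L2 = AE/-/- → run A
t=2: L0/L1/L2 = E/A/- → run E
t=3: L0/L1/L2 = EC/A/- → run E
t=4: L0/L1/L2 = CD/AE/- → run C
t=5: L0/L1/L2 = CD/AE/- → run C
t=6: L0/L1/L2 = DF/AEC/- → run D
t=7: L0/L1/L2 = DF/AEC/- → run D
t=8: L0/L1/L2 = F/AECD/- → run F
t=9: L0/L1/L2 = F/AECD/- → run F
t=10: L0/L1/L2 = -/AECD/- → run A
t=11: L0/L1/L2 = -/ECD/- → run E
t=12: L0/L1/L2 = -/ECD/- → run E
t=13: L0/L1/L2 = -/ECD/- → run E
t=14: L0/L1/L2 = -/CD/- → run C
t=15: L0/L1/L2 = -/CD/- → run C
t=16: L0/L1/L2 = -/CD/- → run C
t=17: L0/L1/L2 = -/CD/- → run C
t=18: L0/L1/L2 = -/D/- → run D
t=19: L0/L1/L2 = -/D/- → run D
t=20: (idle)
t=21: (idle)
t=22: (idle)
t=23: (idle)
t=24: (idle)
t=25: (idle)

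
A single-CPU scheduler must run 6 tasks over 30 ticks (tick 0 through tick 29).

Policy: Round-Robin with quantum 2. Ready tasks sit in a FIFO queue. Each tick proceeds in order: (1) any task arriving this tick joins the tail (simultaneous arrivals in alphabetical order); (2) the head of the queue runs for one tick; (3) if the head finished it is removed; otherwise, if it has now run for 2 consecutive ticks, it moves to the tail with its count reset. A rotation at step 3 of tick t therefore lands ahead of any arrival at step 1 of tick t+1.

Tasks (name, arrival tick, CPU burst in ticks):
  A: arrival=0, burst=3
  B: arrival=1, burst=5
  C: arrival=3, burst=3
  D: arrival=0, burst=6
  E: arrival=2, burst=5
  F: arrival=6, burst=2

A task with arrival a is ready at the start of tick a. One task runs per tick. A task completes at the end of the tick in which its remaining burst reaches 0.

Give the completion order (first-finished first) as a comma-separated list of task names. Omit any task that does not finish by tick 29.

completion order = A, F, C, D, B, E

t=0: queue=[A,D] q_used=0 → run A
t=1: queue=[A,D,B] q_used=1 → run A
t=2: queue=[D,B,A,E] q_used=0 → run D
t=3: queue=[D,B,A,E,C] q_used=1 → run D
t=4: queue=[B,A,E,C,D] q_used=0 → run B
t=5: queue=[B,A,E,C,D] q_used=1 → run B
t=6: queue=[A,E,C,D,B,F] q_used=0 → run A
t=7: queue=[E,C,D,B,F] q_used=0 → run E
t=8: queue=[E,C,D,B,F] q_used=1 → run E
t=9: queue=[C,D,B,F,E] q_used=0 → run C
t=10: queue=[C,D,B,F,E] q_used=1 → run C
t=11: queue=[D,B,F,E,C] q_used=0 → run D
t=12: queue=[D,B,F,E,C] q_used=1 → run D
t=13: queue=[B,F,E,C,D] q_used=0 → run B
t=14: queue=[B,F,E,C,D] q_used=1 → run B
t=15: queue=[F,E,C,D,B] q_used=0 → run F
t=16: queue=[F,E,C,D,B] q_used=1 → run F
t=17: queue=[E,C,D,B] q_used=0 → run E
t=18: queue=[E,C,D,B] q_used=1 → run E
t=19: queue=[C,D,B,E] q_used=0 → run C
t=20: queue=[D,B,E] q_used=0 → run D
t=21: queue=[D,B,E] q_used=1 → run D
t=22: queue=[B,E] q_used=0 → run B
t=23: queue=[E] q_used=0 → run E
t=24: (idle)
t=25: (idle)
t=26: (idle)
t=27: (idle)
t=28: (idle)
t=29: (idle)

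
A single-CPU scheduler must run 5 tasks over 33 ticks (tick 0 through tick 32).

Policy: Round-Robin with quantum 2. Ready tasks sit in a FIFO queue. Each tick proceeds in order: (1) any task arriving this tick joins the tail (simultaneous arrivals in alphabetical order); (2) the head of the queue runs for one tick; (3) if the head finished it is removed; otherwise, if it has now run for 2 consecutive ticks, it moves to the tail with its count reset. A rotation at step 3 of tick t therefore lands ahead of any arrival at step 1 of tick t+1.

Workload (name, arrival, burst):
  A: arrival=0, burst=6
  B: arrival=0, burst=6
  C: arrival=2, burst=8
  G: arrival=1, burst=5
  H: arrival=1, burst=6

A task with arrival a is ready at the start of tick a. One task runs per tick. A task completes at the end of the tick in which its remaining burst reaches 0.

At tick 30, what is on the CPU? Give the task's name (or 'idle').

running at tick 30 = C

t=0: queue=[A,B] q_used=0 → run A
t=1: queue=[A,B,G,H] q_used=1 → run A
t=2: queue=[B,G,H,A,C] q_used=0 → run B
t=3: queue=[B,G,H,A,C] q_used=1 → run B
t=4: queue=[G,H,A,C,B] q_used=0 → run G
t=5: queue=[G,H,A,C,B] q_used=1 → run G
t=6: queue=[H,A,C,B,G] q_used=0 → run H
t=7: queue=[H,A,C,B,G] q_used=1 → run H
t=8: queue=[A,C,B,G,H] q_used=0 → run A
t=9: queue=[A,C,B,G,H] q_used=1 → run A
t=10: queue=[C,B,G,H,A] q_used=0 → run C
t=11: queue=[C,B,G,H,A] q_used=1 → run C
t=12: queue=[B,G,H,A,C] q_used=0 → run B
t=13: queue=[B,G,H,A,C] q_used=1 → run B
t=14: queue=[G,H,A,C,B] q_used=0 → run G
t=15: queue=[G,H,A,C,B] q_used=1 → run G
t=16: queue=[H,A,C,B,G] q_used=0 → run H
t=17: queue=[H,A,C,B,G] q_used=1 → run H
t=18: queue=[A,C,B,G,H] q_used=0 → run A
t=19: queue=[A,C,B,G,H] q_used=1 → run A
t=20: queue=[C,B,G,H] q_used=0 → run C
t=21: queue=[C,B,G,H] q_used=1 → run C
t=22: queue=[B,G,H,C] q_used=0 → run B
t=23: queue=[B,G,H,C] q_used=1 → run B
t=24: queue=[G,H,C] q_used=0 → run G
t=25: queue=[H,C] q_used=0 → run H
t=26: queue=[H,C] q_used=1 → run H
t=27: queue=[C] q_used=0 → run C
t=28: queue=[C] q_used=1 → run C
t=29: queue=[C] q_used=0 → run C
t=30: queue=[C] q_used=1 → run C
t=31: (idle)
t=32: (idle)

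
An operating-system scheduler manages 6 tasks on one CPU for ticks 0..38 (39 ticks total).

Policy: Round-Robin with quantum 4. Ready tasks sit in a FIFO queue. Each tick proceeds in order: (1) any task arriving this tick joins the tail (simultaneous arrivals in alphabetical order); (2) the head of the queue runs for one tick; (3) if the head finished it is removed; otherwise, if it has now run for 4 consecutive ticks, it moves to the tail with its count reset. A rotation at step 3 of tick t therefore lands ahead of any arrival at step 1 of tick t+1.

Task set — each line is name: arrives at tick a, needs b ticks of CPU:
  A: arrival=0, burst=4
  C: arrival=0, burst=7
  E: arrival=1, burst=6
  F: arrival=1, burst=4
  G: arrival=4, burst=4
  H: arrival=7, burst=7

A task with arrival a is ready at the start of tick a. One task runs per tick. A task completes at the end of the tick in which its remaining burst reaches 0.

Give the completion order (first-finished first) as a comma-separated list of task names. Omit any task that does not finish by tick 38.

t=0: queue=[A,C] q_used=0 → run A
t=1: queue=[A,C,E,F] q_used=1 → run A
t=2: queue=[A,C,E,F] q_used=2 → run A
t=3: queue=[A,C,E,F] q_used=3 → run A
t=4: queue=[C,E,F,G] q_used=0 → run C
t=5: queue=[C,E,F,G] q_used=1 → run C
t=6: queue=[C,E,F,G] q_used=2 → run C
t=7: queue=[C,E,F,G,H] q_used=3 → run C
t=8: queue=[E,F,G,H,C] q_used=0 → run E
t=9: queue=[E,F,G,H,C] q_used=1 → run E
t=10: queue=[E,F,G,H,C] q_used=2 → run E
t=11: queue=[E,F,G,H,C] q_used=3 → run E
t=12: queue=[F,G,H,C,E] q_used=0 → run F
t=13: queue=[F,G,H,C,E] q_used=1 → run F
t=14: queue=[F,G,H,C,E] q_used=2 → run F
t=15: queue=[F,G,H,C,E] q_used=3 → run F
t=16: queue=[G,H,C,E] q_used=0 → run G
t=17: queue=[G,H,C,E] q_used=1 → run G
t=18: queue=[G,H,C,E] q_used=2 → run G
t=19: queue=[G,H,C,E] q_used=3 → run G
t=20: queue=[H,C,E] q_used=0 → run H
t=21: queue=[H,C,E] q_used=1 → run H
t=22: queue=[H,C,E] q_used=2 → run H
t=23: queue=[H,C,E] q_used=3 → run H
t=24: queue=[C,E,H] q_used=0 → run C
t=25: queue=[C,E,H] q_used=1 → run C
t=26: queue=[C,E,H] q_used=2 → run C
t=27: queue=[E,H] q_used=0 → run E
t=28: queue=[E,H] q_used=1 → run E
t=29: queue=[H] q_used=0 → run H
t=30: queue=[H] q_used=1 → run H
t=31: queue=[H] q_used=2 → run H
t=32: (idle)
t=33: (idle)
t=34: (idle)
t=35: (idle)
t=36: (idle)
t=37: (idle)
t=38: (idle)

completion order = A, F, G, C, E, H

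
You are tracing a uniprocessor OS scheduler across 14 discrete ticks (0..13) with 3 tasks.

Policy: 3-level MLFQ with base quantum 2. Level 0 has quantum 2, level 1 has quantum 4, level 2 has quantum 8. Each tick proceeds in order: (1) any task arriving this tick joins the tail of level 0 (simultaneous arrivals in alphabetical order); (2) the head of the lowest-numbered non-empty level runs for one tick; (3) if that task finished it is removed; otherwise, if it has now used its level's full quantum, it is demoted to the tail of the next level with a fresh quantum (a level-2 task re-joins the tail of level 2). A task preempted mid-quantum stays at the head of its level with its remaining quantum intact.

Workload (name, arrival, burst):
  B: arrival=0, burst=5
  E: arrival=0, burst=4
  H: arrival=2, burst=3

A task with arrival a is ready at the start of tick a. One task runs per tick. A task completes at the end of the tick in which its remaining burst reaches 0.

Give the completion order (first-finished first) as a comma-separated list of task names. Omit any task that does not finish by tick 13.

completion order = B, E, H

t=0: L0/L1/L2 = BE/-/- → run B
t=1: L0/L1/L2 = BE/-/- → run B
t=2: L0/L1/L2 = EH/B/- → run E
t=3: L0/L1/L2 = EH/B/- → run E
t=4: L0/L1/L2 = H/BE/- → run H
t=5: L0/L1/L2 = H/BE/- → run H
t=6: L0/L1/L2 = -/BEH/- → run B
t=7: L0/L1/L2 = -/BEH/- → run B
t=8: L0/L1/L2 = -/BEH/- → run B
t=9: L0/L1/L2 = -/EH/- → run E
t=10: L0/L1/L2 = -/EH/- → run E
t=11: L0/L1/L2 = -/H/- → run H
t=12: (idle)
t=13: (idle)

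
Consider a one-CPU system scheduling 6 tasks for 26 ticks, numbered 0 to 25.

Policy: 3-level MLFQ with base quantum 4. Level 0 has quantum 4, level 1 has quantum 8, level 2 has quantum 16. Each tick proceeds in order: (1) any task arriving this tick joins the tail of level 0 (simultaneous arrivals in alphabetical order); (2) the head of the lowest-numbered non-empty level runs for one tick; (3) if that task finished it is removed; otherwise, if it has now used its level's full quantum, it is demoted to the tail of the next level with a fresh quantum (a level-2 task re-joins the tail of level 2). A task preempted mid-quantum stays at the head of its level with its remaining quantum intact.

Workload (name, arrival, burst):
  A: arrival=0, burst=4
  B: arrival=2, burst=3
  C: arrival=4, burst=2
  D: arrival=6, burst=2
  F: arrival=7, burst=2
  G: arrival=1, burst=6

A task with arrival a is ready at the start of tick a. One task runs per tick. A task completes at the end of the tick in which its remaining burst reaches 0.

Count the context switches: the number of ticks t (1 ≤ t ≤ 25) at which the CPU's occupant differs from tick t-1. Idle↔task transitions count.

t=0: L0/L1/L2 = A/-/- → run A
t=1: L0/L1/L2 = AG/-/- → run A
t=2: L0/L1/L2 = AGB/-/- → run A
t=3: L0/L1/L2 = AGB/-/- → run A
t=4: L0/L1/L2 = GBC/-/- → run G
t=5: L0/L1/L2 = GBC/-/- → run G
t=6: L0/L1/L2 = GBCD/-/- → run G
t=7: L0/L1/L2 = GBCDF/-/- → run G
t=8: L0/L1/L2 = BCDF/G/- → run B
t=9: L0/L1/L2 = BCDF/G/- → run B
t=10: L0/L1/L2 = BCDF/G/- → run B
t=11: L0/L1/L2 = CDF/G/- → run C
t=12: L0/L1/L2 = CDF/G/- → run C
t=13: L0/L1/L2 = DF/G/- → run D
t=14: L0/L1/L2 = DF/G/- → run D
t=15: L0/L1/L2 = F/G/- → run F
t=16: L0/L1/L2 = F/G/- → run F
t=17: L0/L1/L2 = -/G/- → run G
t=18: L0/L1/L2 = -/G/- → run G
t=19: (idle)
t=20: (idle)
t=21: (idle)
t=22: (idle)
t=23: (idle)
t=24: (idle)
t=25: (idle)

context switches = 7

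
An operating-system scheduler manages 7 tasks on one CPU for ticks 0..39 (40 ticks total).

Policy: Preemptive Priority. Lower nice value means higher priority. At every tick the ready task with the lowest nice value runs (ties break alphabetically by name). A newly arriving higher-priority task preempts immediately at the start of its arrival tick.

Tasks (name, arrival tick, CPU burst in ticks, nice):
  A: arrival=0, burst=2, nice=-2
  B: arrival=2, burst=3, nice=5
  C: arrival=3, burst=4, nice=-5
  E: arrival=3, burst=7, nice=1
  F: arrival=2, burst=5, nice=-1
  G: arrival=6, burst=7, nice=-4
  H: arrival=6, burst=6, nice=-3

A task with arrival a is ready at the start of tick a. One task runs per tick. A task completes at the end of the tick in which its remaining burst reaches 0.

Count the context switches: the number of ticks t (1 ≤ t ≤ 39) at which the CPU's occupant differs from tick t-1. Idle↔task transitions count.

t=0: ready={A} → run A
t=1: ready={A} → run A
t=2: ready={B,F} → run F
t=3: ready={B,C,E,F} → run C
t=4: ready={B,C,E,F} → run C
t=5: ready={B,C,E,F} → run C
t=6: ready={B,C,E,F,G,H} → run C
t=7: ready={B,E,F,G,H} → run G
t=8: ready={B,E,F,G,H} → run G
t=9: ready={B,E,F,G,H} → run G
t=10: ready={B,E,F,G,H} → run G
t=11: ready={B,E,F,G,H} → run G
t=12: ready={B,E,F,G,H} → run G
t=13: ready={B,E,F,G,H} → run G
t=14: ready={B,E,F,H} → run H
t=15: ready={B,E,F,H} → run H
t=16: ready={B,E,F,H} → run H
t=17: ready={B,E,F,H} → run H
t=18: ready={B,E,F,H} → run H
t=19: ready={B,E,F,H} → run H
t=20: ready={B,E,F} → run F
t=21: ready={B,E,F} → run F
t=22: ready={B,E,F} → run F
t=23: ready={B,E,F} → run F
t=24: ready={B,E} → run E
t=25: ready={B,E} → run E
t=26: ready={B,E} → run E
t=27: ready={B,E} → run E
t=28: ready={B,E} → run E
t=29: ready={B,E} → run E
t=30: ready={B,E} → run E
t=31: ready={B} → run B
t=32: ready={B} → run B
t=33: ready={B} → run B
t=34: (idle)
t=35: (idle)
t=36: (idle)
t=37: (idle)
t=38: (idle)
t=39: (idle)

context switches = 8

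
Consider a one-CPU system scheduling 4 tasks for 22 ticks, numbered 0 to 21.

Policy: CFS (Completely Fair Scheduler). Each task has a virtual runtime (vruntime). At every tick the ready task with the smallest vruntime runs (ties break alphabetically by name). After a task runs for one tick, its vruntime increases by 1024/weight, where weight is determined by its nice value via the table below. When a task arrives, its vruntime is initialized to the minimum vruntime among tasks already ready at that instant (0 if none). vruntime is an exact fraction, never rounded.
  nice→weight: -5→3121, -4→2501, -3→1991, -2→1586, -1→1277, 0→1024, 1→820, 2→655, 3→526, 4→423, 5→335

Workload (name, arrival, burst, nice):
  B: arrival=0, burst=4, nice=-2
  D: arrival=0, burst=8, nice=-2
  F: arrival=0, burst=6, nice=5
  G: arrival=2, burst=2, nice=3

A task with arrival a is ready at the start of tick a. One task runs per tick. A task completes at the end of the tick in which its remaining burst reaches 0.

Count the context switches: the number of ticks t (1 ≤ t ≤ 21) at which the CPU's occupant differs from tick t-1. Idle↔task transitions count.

t=0: vr[B=0 D=0 F=0] → run B
t=1: vr[B=512/793 D=0 F=0] → run D
t=2: vr[B=512/793 D=512/793 F=0 G=0] → run F
t=3: vr[B=512/793 D=512/793 F=1024/335 G=0] → run G
t=4: vr[B=512/793 D=512/793 F=1024/335 G=512/263] → run B
t=5: vr[B=1024/793 D=512/793 F=1024/335 G=512/263] → run D
t=6: vr[B=1024/793 D=1024/793 F=1024/335 G=512/263] → run B
t=7: vr[B=1536/793 D=1024/793 F=1024/335 G=512/263] → run D
t=8: vr[B=1536/793 D=1536/793 F=1024/335 G=512/263] → run B
t=9: vr[D=1536/793 F=1024/335 G=512/263] → run D
t=10: vr[D=2048/793 F=1024/335 G=512/263] → run G
t=11: vr[D=2048/793 F=1024/335] → run D
t=12: vr[D=2560/793 F=1024/335] → run F
t=13: vr[D=2560/793 F=2048/335] → run D
t=14: vr[D=3072/793 F=2048/335] → run D
t=15: vr[D=3584/793 F=2048/335] → run D
t=16: vr[F=2048/335] → run F
t=17: vr[F=3072/335] → run F
t=18: vr[F=4096/335] → run F
t=19: vr[F=1024/67] → run F
t=20: (idle)
t=21: (idle)

context switches = 15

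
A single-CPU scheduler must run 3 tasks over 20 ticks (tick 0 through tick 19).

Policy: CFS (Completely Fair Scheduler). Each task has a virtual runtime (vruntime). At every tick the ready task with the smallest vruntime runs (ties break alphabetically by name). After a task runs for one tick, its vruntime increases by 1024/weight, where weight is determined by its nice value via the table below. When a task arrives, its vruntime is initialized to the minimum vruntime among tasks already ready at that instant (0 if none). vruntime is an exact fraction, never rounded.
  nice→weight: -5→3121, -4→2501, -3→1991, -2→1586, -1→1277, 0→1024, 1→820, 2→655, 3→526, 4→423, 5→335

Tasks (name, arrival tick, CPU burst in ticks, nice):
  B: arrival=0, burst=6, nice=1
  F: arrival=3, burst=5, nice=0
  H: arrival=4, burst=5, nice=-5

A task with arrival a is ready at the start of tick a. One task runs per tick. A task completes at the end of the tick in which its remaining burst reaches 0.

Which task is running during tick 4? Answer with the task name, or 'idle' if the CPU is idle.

running at tick 4 = F

t=0: vr[B=0] → run B
t=1: vr[B=256/205] → run B
t=2: vr[B=512/205] → run B
t=3: vr[B=768/205 F=768/205] → run B
t=4: vr[B=1024/205 F=768/205 H=768/205] → run F
t=5: vr[B=1024/205 F=973/205 H=768/205] → run H
t=6: vr[B=1024/205 F=973/205 H=2606848/639805] → run H
t=7: vr[B=1024/205 F=973/205 H=2816768/639805] → run H
t=8: vr[B=1024/205 F=973/205 H=3026688/639805] → run H
t=9: vr[B=1024/205 F=973/205 H=3236608/639805] → run F
t=10: vr[B=1024/205 F=1178/205 H=3236608/639805] → run B
t=11: vr[B=256/41 F=1178/205 H=3236608/639805] → run H
t=12: vr[B=256/41 F=1178/205] → run F
t=13: vr[B=256/41 F=1383/205] → run B
t=14: vr[F=1383/205] → run F
t=15: vr[F=1588/205] → run F
t=16: (idle)
t=17: (idle)
t=18: (idle)
t=19: (idle)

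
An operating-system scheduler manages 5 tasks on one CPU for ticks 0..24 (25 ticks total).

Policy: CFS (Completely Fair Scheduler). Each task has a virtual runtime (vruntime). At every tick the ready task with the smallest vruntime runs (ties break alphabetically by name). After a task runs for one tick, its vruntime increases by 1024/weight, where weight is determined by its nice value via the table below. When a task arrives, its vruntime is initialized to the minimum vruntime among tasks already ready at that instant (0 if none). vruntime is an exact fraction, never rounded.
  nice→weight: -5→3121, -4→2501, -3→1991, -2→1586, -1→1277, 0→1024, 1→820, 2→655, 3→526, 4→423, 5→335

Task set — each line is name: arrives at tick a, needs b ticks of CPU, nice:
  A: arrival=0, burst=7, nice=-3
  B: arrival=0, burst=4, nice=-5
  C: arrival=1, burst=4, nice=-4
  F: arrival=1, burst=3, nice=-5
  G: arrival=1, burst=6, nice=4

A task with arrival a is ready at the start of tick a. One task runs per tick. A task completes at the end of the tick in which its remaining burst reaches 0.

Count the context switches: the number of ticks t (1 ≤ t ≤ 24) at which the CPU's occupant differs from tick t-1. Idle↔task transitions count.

t=0: vr[A=0 B=0] → run A
t=1: vr[A=1024/1991 B=0 C=0 F=0 G=0] → run B
t=2: vr[A=1024/1991 B=1024/3121 C=0 F=0 G=0] → run C
t=3: vr[A=1024/1991 B=1024/3121 C=1024/2501 F=0 G=0] → run F
t=4: vr[A=1024/1991 B=1024/3121 C=1024/2501 F=1024/3121 G=0] → run G
t=5: vr[A=1024/1991 B=1024/3121 C=1024/2501 F=1024/3121 G=1024/423] → run B
t=6: vr[A=1024/1991 B=2048/3121 C=1024/2501 F=1024/3121 G=1024/423] → run F
t=7: vr[A=1024/1991 B=2048/3121 C=1024/2501 F=2048/3121 G=1024/423] → run C
t=8: vr[A=1024/1991 B=2048/3121 C=2048/2501 F=2048/3121 G=1024/423] → run A
t=9: vr[A=2048/1991 B=2048/3121 C=2048/2501 F=2048/3121 G=1024/423] → run B
t=10: vr[A=2048/1991 B=3072/3121 C=2048/2501 F=2048/3121 G=1024/423] → run F
t=11: vr[A=2048/1991 B=3072/3121 C=2048/2501 G=1024/423] → run C
t=12: vr[A=2048/1991 B=3072/3121 C=3072/2501 G=1024/423] → run B
t=13: vr[A=2048/1991 C=3072/2501 G=1024/423] → run A
t=14: vr[A=3072/1991 C=3072/2501 G=1024/423] → run C
t=15: vr[A=3072/1991 G=1024/423] → run A
t=16: vr[A=4096/1991 G=1024/423] → run A
t=17: vr[A=5120/1991 G=1024/423] → run G
t=18: vr[A=5120/1991 G=2048/423] → run A
t=19: vr[A=6144/1991 G=2048/423] → run A
t=20: vr[G=2048/423] → run G
t=21: vr[G=1024/141] → run G
t=22: vr[G=4096/423] → run G
t=23: vr[G=5120/423] → run G
t=24: (idle)

context switches = 19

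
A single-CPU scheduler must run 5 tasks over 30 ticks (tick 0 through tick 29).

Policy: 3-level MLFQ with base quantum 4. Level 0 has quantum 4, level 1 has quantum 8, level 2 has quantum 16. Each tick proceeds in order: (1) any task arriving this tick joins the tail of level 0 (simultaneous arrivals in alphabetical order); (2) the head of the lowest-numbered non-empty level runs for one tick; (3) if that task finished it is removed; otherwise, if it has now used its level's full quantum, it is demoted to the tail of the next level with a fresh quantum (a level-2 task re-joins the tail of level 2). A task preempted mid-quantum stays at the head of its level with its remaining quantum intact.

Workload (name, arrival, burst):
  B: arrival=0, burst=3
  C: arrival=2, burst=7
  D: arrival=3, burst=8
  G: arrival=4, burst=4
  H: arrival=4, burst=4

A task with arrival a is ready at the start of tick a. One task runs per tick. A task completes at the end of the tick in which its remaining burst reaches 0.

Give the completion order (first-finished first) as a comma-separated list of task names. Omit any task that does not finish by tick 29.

completion order = B, G, H, C, D

t=0: L0/L1/L2 = B/-/- → run B
t=1: L0/L1/L2 = B/-/- → run B
t=2: L0/L1/L2 = BC/-/- → run B
t=3: L0/L1/L2 = CD/-/- → run C
t=4: L0/L1/L2 = CDGH/-/- → run C
t=5: L0/L1/L2 = CDGH/-/- → run C
t=6: L0/L1/L2 = CDGH/-/- → run C
t=7: L0/L1/L2 = DGH/C/- → run D
t=8: L0/L1/L2 = DGH/C/- → run D
t=9: L0/L1/L2 = DGH/C/- → run D
t=10: L0/L1/L2 = DGH/C/- → run D
t=11: L0/L1/L2 = GH/CD/- → run G
t=12: L0/L1/L2 = GH/CD/- → run G
t=13: L0/L1/L2 = GH/CD/- → run G
t=14: L0/L1/L2 = GH/CD/- → run G
t=15: L0/L1/L2 = H/CD/- → run H
t=16: L0/L1/L2 = H/CD/- → run H
t=17: L0/L1/L2 = H/CD/- → run H
t=18: L0/L1/L2 = H/CD/- → run H
t=19: L0/L1/L2 = -/CD/- → run C
t=20: L0/L1/L2 = -/CD/- → run C
t=21: L0/L1/L2 = -/CD/- → run C
t=22: L0/L1/L2 = -/D/- → run D
t=23: L0/L1/L2 = -/D/- → run D
t=24: L0/L1/L2 = -/D/- → run D
t=25: L0/L1/L2 = -/D/- → run D
t=26: (idle)
t=27: (idle)
t=28: (idle)
t=29: (idle)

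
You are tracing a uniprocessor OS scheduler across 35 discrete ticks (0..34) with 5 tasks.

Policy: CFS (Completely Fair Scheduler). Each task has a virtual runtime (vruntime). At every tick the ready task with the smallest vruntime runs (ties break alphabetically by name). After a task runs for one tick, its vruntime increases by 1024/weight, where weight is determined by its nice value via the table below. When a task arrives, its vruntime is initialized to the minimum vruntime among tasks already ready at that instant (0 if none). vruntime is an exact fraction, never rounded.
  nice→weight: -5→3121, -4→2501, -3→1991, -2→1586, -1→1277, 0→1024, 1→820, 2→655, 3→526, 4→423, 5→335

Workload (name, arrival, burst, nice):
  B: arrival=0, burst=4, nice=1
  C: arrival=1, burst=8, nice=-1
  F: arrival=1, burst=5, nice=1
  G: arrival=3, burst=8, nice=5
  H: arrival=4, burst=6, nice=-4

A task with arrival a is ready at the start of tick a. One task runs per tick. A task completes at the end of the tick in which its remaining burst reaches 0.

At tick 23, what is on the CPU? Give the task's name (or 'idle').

t=0: vr[B=0] → run B
t=1: vr[B=256/205 C=256/205 F=256/205] → run B
t=2: vr[B=512/205 C=256/205 F=256/205] → run C
t=3: vr[B=512/205 C=536832/261785 F=256/205 G=256/205] → run F
t=4: vr[B=512/205 C=536832/261785 F=512/205 G=256/205 H=256/205] → run G
t=5: vr[B=512/205 C=536832/261785 F=512/205 G=59136/13735 H=256/205] → run H
t=6: vr[B=512/205 C=536832/261785 F=512/205 G=59136/13735 H=20736/12505] → run H
t=7: vr[B=512/205 C=536832/261785 F=512/205 G=59136/13735 H=25856/12505] → run C
t=8: vr[B=512/205 C=746752/261785 F=512/205 G=59136/13735 H=25856/12505] → run H
t=9: vr[B=512/205 C=746752/261785 F=512/205 G=59136/13735 H=30976/12505] → run H
t=10: vr[B=512/205 C=746752/261785 F=512/205 G=59136/13735 H=36096/12505] → run B
t=11: vr[B=768/205 C=746752/261785 F=512/205 G=59136/13735 H=36096/12505] → run F
t=12: vr[B=768/205 C=746752/261785 F=768/205 G=59136/13735 H=36096/12505] → run C
t=13: vr[B=768/205 C=956672/261785 F=768/205 G=59136/13735 H=36096/12505] → run H
t=14: vr[B=768/205 C=956672/261785 F=768/205 G=59136/13735 H=41216/12505] → run H
t=15: vr[B=768/205 C=956672/261785 F=768/205 G=59136/13735] → run C
t=16: vr[B=768/205 C=1166592/261785 F=768/205 G=59136/13735] → run B
t=17: vr[C=1166592/261785 F=768/205 G=59136/13735] → run F
t=18: vr[C=1166592/261785 F=1024/205 G=59136/13735] → run G
t=19: vr[C=1166592/261785 F=1024/205 G=20224/2747] → run C
t=20: vr[C=1376512/261785 F=1024/205 G=20224/2747] → run F
t=21: vr[C=1376512/261785 F=256/41 G=20224/2747] → run C
t=22: vr[C=1586432/261785 F=256/41 G=20224/2747] → run C
t=23: vr[C=1796352/261785 F=256/41 G=20224/2747] → run F
t=24: vr[C=1796352/261785 G=20224/2747] → run C
t=25: vr[G=20224/2747] → run G
t=26: vr[G=143104/13735] → run G
t=27: vr[G=185088/13735] → run G
t=28: vr[G=227072/13735] → run G
t=29: vr[G=269056/13735] → run G
t=30: vr[G=62208/2747] → run G
t=31: (idle)
t=32: (idle)
t=33: (idle)
t=34: (idle)

running at tick 23 = F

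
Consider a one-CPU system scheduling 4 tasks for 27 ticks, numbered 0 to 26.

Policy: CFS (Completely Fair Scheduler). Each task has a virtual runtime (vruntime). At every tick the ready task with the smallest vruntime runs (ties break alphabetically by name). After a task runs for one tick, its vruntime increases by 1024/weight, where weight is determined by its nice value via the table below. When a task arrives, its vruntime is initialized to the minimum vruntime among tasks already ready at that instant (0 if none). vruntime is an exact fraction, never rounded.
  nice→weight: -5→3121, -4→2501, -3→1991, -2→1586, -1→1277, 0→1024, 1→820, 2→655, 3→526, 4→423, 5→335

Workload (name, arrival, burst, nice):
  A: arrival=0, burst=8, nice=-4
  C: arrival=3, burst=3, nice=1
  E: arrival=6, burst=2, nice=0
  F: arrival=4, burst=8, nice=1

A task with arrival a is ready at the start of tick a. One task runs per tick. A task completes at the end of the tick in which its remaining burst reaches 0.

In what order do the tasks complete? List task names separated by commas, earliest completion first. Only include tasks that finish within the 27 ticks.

t=0: vr[A=0] → run A
t=1: vr[A=1024/2501] → run A
t=2: vr[A=2048/2501] → run A
t=3: vr[A=3072/2501 C=3072/2501] → run A
t=4: vr[A=4096/2501 C=3072/2501 F=3072/2501] → run C
t=5: vr[A=4096/2501 C=30976/12505 F=3072/2501] → run F
t=6: vr[A=4096/2501 C=30976/12505 E=4096/2501 F=30976/12505] → run A
t=7: vr[A=5120/2501 C=30976/12505 E=4096/2501 F=30976/12505] → run E
t=8: vr[A=5120/2501 C=30976/12505 E=6597/2501 F=30976/12505] → run A
t=9: vr[A=6144/2501 C=30976/12505 E=6597/2501 F=30976/12505] → run A
t=10: vr[A=7168/2501 C=30976/12505 E=6597/2501 F=30976/12505] → run C
t=11: vr[A=7168/2501 C=46592/12505 E=6597/2501 F=30976/12505] → run F
t=12: vr[A=7168/2501 C=46592/12505 E=6597/2501 F=46592/12505] → run E
t=13: vr[A=7168/2501 C=46592/12505 F=46592/12505] → run A
t=14: vr[C=46592/12505 F=46592/12505] → run C
t=15: vr[F=46592/12505] → run F
t=16: vr[F=62208/12505] → run F
t=17: vr[F=77824/12505] → run F
t=18: vr[F=18688/2501] → run F
t=19: vr[F=109056/12505] → run F
t=20: vr[F=124672/12505] → run F
t=21: (idle)
t=22: (idle)
t=23: (idle)
t=24: (idle)
t=25: (idle)
t=26: (idle)

completion order = E, A, C, F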